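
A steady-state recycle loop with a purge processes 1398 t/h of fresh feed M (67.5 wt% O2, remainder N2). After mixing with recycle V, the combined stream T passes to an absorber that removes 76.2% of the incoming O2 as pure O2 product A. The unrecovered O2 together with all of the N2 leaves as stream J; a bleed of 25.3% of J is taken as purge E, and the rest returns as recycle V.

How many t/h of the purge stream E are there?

523.5 t/h

N2 enters only via M and leaves only via the purge: 1398×0.325 = 0.253×(N2 in J), and the absorber passes all N2, so N2 in T = N2 in J = 1795.8 t/h.
O2 in T: m_A = 1398×0.675 + (1−0.253)·(1−0.762)·m_A, so m_A = 943.65/0.8222 = 1147.7 t/h.
J = (1−0.762)×1147.7 + 1795.8 = 2069 t/h.
Purge E = 0.253×2069 = 523.46 t/h.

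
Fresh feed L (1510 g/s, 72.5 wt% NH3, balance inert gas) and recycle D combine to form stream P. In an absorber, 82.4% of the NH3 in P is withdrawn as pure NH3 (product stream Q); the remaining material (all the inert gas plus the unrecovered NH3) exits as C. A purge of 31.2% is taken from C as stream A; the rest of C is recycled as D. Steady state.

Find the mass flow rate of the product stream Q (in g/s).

NH3 in P: m_A = 1510×0.725 + (1−0.312)·(1−0.824)·m_A, so m_A = 1094.8/0.8789 = 1245.6 g/s.
Product Q = 0.824×1245.6 = 1026.4 g/s.

1026 g/s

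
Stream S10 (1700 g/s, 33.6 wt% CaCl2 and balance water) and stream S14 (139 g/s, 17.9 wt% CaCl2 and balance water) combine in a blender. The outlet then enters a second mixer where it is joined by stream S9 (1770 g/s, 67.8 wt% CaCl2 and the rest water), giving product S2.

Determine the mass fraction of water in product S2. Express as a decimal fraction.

Overall, product flow = 3609 g/s.
water in = 1700×0.664 + 139×0.821 + 1770×0.322 = 1812.9 g/s.
water fraction in S2 = 0.5023.

0.5023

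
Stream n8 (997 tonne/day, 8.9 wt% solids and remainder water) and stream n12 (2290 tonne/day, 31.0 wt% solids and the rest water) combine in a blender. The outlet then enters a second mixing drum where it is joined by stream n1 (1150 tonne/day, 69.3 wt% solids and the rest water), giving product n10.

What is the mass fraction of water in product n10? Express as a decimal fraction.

Overall, product flow = 4437 tonne/day.
water in = 997×0.911 + 2290×0.690 + 1150×0.307 = 2841.4 tonne/day.
water fraction in n10 = 0.640.

0.640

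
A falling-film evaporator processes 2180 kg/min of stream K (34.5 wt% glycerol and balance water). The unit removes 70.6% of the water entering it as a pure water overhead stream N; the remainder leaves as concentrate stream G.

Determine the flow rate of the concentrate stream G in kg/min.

water entering = 2180×0.655 = 1427.9 kg/min; overhead removed = 0.706×1427.9 = 1008.1 kg/min.
Concentrate = 2180 − 1008.1 = 1171.9 kg/min.

1172 kg/min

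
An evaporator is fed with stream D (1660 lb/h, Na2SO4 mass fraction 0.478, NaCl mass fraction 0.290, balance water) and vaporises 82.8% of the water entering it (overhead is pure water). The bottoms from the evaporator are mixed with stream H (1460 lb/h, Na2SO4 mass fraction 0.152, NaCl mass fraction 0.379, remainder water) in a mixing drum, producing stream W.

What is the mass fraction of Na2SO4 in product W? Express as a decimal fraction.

0.362

Vapour removed = 0.828×0.232×1660 = 318.88 lb/h; concentrate = 1341.1 lb/h.
Na2SO4 reaching the mixer = 793.48 (from concentrate) + 1460×0.152 = 1015.4 lb/h.
Product flow = 1341.1 + 1460 = 2801.1 lb/h; Na2SO4 fraction = 0.362.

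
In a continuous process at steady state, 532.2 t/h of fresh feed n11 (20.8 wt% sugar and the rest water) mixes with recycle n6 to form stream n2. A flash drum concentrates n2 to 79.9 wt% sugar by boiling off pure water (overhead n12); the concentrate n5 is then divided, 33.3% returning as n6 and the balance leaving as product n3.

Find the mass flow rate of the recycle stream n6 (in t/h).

Overall sugar balance (none leaves overhead): sugar in fresh feed = sugar in product, i.e. 532.2×0.208 = (1−0.333)·n5·0.799.
n5 = 110.7/(0.799×0.667) = 207.71 t/h.
Recycle n6 = 0.333×207.71 = 69.169 t/h.

69.17 t/h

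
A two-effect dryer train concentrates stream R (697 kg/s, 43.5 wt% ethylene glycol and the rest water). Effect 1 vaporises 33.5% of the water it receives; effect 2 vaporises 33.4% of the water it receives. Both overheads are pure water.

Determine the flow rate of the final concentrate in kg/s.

477.6 kg/s

water in feed = 697×0.565 = 393.8 kg/s.
After stage 1: water left = (1−0.335)×393.8 = 261.88; stream total = 565.08 kg/s.
After stage 2: water left = (1−0.334)×261.88 = 174.41; final concentrate = 477.61 kg/s.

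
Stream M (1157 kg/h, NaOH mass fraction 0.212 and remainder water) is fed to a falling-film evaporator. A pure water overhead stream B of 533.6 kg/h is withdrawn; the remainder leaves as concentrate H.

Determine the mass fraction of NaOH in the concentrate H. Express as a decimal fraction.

NaOH is not removed: 1157×0.212 = 245.28 kg/h of NaOH enters H.
Concentrate = 1157 − 533.6 = 623.4 kg/h.
Mass fraction = 245.28/623.4 = 0.393.

0.393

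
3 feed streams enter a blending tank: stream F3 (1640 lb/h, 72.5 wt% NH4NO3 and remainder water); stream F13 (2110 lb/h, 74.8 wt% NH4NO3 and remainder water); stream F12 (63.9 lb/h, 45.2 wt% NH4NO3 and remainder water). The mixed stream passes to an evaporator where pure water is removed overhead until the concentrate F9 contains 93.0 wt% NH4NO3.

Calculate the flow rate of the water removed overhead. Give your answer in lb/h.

807.3 lb/h

NH4NO3 entering = 1640×0.725 + 2110×0.748 + 63.9×0.452 = 2796.2 lb/h.
All NH4NO3 reports to F9, so F9 = 2796.2/0.930 = 3006.6 lb/h.
Total feed = 3813.9 lb/h; overhead = 3813.9 − 3006.6 = 807.27 lb/h.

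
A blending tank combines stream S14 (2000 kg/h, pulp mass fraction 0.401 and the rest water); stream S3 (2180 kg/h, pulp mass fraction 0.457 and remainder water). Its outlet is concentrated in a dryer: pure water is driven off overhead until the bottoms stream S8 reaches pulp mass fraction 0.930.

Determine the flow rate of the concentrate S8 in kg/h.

1934 kg/h

pulp entering = 2000×0.401 + 2180×0.457 = 1798.3 kg/h.
All pulp reports to S8, so S8 = 1798.3/0.930 = 1933.6 kg/h.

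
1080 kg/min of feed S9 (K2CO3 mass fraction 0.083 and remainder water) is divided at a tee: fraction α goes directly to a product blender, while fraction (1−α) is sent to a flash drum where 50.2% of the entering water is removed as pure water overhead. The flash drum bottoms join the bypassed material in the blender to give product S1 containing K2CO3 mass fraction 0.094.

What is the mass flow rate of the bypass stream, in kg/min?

All 1080×0.083 = 89.64 kg/min of K2CO3 reaches S1, so S1 = 89.64/0.094 = 953.62 kg/min and vapour = 126.38 kg/min.
The evaporator receives (1−α)·1080 of feed at 0.917 water and removes 0.502 of that water:
0.502×0.917×(1−α)×1080 = 126.38
(1−α) = 126.38/497.16 = 0.2542;  α = 0.7458.
Bypass flow = 0.7458×1080 = 805.45 kg/min.

805.5 kg/min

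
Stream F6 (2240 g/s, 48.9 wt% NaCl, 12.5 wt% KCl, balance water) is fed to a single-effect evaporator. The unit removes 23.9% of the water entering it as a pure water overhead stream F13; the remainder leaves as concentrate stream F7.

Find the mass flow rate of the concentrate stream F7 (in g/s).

2033 g/s

water entering = 2240×0.386 = 864.64 g/s; overhead removed = 0.239×864.64 = 206.65 g/s.
Concentrate = 2240 − 206.65 = 2033.4 g/s.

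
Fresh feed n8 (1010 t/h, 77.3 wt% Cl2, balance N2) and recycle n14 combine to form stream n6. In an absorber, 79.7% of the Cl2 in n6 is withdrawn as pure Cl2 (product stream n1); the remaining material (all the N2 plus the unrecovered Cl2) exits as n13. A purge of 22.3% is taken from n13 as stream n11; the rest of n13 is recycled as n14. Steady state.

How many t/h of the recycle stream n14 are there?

N2 enters only via n8 and leaves only via the purge: 1010×0.227 = 0.223×(N2 in n13), and the absorber passes all N2, so N2 in n6 = N2 in n13 = 1028.1 t/h.
Cl2 in n6: m_A = 1010×0.773 + (1−0.223)·(1−0.797)·m_A, so m_A = 780.73/0.8423 = 926.94 t/h.
n13 = (1−0.797)×926.94 + 1028.1 = 1216.3 t/h.
Recycle n14 = (1−0.223)×1216.3 = 945.05 t/h.

945.1 t/h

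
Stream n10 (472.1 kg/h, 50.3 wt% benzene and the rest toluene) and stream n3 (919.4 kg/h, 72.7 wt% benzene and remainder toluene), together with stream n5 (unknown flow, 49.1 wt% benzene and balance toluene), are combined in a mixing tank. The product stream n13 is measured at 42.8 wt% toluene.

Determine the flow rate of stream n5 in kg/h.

1357 kg/h

Let n5 be the unknown flow. Total out = 1391.5 + n5.
toluene balance: 485.63 + 0.509·n5 = 0.428·(1391.5 + n5)
(0.509 − 0.428)·n5 = 0.428×1391.5 − 485.63 = 109.93
n5 = 109.93 / 0.081 = 1357.2 kg/h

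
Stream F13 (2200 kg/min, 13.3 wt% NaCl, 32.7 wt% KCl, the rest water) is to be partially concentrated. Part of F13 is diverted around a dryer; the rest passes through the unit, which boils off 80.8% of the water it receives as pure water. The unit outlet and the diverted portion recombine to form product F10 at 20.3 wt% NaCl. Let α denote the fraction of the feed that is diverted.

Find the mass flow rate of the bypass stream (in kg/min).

All 2200×0.133 = 292.6 kg/min of NaCl reaches F10, so F10 = 292.6/0.203 = 1441.4 kg/min and vapour = 758.62 kg/min.
The evaporator receives (1−α)·2200 of feed at 0.540 water and removes 0.808 of that water:
0.808×0.540×(1−α)×2200 = 758.62
(1−α) = 758.62/959.9 = 0.7903;  α = 0.2097.
Bypass flow = 0.2097×2200 = 461.32 kg/min.

461.3 kg/min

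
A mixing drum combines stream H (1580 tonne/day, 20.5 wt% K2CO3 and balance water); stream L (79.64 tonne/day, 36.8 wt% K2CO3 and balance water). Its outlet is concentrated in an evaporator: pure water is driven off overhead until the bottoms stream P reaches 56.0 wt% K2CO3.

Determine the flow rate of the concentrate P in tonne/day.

K2CO3 entering = 1580×0.205 + 79.64×0.368 = 353.21 tonne/day.
All K2CO3 reports to P, so P = 353.21/0.560 = 630.73 tonne/day.

630.7 tonne/day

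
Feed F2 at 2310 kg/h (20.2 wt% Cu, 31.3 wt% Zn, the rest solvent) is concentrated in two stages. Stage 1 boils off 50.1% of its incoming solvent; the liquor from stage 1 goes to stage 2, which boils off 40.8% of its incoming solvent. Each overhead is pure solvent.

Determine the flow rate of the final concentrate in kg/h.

1521 kg/h

solvent in feed = 2310×0.485 = 1120.3 kg/h.
After stage 1: solvent left = (1−0.501)×1120.3 = 559.05; stream total = 1748.7 kg/h.
After stage 2: solvent left = (1−0.408)×559.05 = 330.96; final concentrate = 1520.6 kg/h.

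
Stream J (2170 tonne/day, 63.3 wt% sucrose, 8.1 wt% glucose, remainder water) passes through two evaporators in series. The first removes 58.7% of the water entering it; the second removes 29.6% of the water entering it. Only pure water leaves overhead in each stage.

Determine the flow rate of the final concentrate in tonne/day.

water in feed = 2170×0.286 = 620.62 tonne/day.
After stage 1: water left = (1−0.587)×620.62 = 256.32; stream total = 1805.7 tonne/day.
After stage 2: water left = (1−0.296)×256.32 = 180.45; final concentrate = 1729.8 tonne/day.

1730 tonne/day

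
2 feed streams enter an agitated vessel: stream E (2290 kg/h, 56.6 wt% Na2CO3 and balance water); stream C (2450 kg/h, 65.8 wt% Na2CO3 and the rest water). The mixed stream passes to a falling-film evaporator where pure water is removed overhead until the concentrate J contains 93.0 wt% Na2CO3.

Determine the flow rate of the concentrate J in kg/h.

3127 kg/h

Na2CO3 entering = 2290×0.566 + 2450×0.658 = 2908.2 kg/h.
All Na2CO3 reports to J, so J = 2908.2/0.930 = 3127.1 kg/h.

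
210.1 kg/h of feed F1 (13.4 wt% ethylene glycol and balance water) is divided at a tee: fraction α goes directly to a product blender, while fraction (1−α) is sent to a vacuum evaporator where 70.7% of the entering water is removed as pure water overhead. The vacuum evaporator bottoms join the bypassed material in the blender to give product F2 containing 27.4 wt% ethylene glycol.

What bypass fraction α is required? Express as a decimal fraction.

All 210.1×0.134 = 28.153 kg/h of ethylene glycol reaches F2, so F2 = 28.153/0.274 = 102.75 kg/h and vapour = 107.35 kg/h.
The evaporator receives (1−α)·210.1 of feed at 0.866 water and removes 0.707 of that water:
0.707×0.866×(1−α)×210.1 = 107.35
(1−α) = 107.35/128.64 = 0.8345;  α = 0.1655.

0.165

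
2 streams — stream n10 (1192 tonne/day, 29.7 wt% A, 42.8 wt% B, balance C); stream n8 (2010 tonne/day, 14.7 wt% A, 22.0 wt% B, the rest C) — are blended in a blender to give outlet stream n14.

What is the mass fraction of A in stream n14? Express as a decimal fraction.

Total flow out = 1192 + 2010 = 3202 tonne/day.
A in = 1192×0.297 + 2010×0.147 = 649.49 tonne/day.
A mass fraction in n14 = 649.49/3202 = 0.2028.

0.2028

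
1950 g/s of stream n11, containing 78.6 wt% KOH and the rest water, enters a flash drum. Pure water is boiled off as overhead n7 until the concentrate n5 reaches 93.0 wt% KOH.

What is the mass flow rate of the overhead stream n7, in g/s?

KOH is conserved: 1950×0.786 = 1532.7 g/s all reports to the concentrate.
Concentrate = 1532.7/(target fraction) = 1648.1 g/s.
Overhead = 1950 − 1648.1 = 301.94 g/s.

301.9 g/s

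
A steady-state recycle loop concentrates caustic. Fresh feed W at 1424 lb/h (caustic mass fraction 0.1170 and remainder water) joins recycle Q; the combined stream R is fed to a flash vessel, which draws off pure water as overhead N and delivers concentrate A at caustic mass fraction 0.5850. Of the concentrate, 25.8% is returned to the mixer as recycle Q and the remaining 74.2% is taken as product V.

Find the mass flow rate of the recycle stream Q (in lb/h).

99.03 lb/h

Overall caustic balance (none leaves overhead): caustic in fresh feed = caustic in product, i.e. 1424×0.117 = (1−0.258)·A·0.585.
A = 166.61/(0.585×0.742) = 383.83 lb/h.
Recycle Q = 0.258×383.83 = 99.027 lb/h.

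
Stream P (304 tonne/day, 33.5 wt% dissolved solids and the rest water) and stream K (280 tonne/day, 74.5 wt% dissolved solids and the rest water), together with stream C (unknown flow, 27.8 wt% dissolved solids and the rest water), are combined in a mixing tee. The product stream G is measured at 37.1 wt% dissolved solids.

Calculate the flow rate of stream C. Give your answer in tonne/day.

Let C be the unknown flow. Total out = 584 + C.
dissolved solids balance: 310.44 + 0.278·C = 0.371·(584 + C)
(0.278 − 0.371)·C = 0.371×584 − 310.44 = -93.776
C = -93.776 / -0.093 = 1008.3 tonne/day

1008 tonne/day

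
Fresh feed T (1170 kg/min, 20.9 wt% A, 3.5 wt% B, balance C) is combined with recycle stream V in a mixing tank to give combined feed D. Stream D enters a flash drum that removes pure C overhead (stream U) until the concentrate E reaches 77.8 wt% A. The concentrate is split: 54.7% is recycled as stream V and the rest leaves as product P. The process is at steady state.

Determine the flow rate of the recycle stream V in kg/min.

379.5 kg/min

Overall A balance (none leaves overhead): A in fresh feed = A in product, i.e. 1170×0.209 = (1−0.547)·E·0.778.
E = 244.53/(0.778×0.453) = 693.83 kg/min.
Recycle V = 0.547×693.83 = 379.53 kg/min.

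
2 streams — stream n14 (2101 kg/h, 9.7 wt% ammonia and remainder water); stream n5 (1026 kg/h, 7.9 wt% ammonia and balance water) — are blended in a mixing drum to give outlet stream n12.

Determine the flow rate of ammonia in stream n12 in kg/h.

284.9 kg/h

ammonia out = ammonia in = 2101×0.097 + 1026×0.079 = 284.85 kg/h.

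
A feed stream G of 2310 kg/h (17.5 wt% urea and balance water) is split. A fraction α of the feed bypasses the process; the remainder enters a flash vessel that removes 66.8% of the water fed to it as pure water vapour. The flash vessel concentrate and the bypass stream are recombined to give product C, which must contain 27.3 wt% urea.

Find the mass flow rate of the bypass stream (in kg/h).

805.3 kg/h

All 2310×0.175 = 404.25 kg/h of urea reaches C, so C = 404.25/0.273 = 1480.8 kg/h and vapour = 829.23 kg/h.
The evaporator receives (1−α)·2310 of feed at 0.825 water and removes 0.668 of that water:
0.668×0.825×(1−α)×2310 = 829.23
(1−α) = 829.23/1273 = 0.6514;  α = 0.3486.
Bypass flow = 0.3486×2310 = 805.32 kg/h.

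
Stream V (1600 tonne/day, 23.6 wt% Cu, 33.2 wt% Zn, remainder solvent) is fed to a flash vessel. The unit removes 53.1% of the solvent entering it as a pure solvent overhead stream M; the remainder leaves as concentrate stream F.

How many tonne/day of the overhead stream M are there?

solvent entering = 1600×0.432 = 691.2 tonne/day; overhead removed = 0.531×691.2 = 367.03 tonne/day.

367 tonne/day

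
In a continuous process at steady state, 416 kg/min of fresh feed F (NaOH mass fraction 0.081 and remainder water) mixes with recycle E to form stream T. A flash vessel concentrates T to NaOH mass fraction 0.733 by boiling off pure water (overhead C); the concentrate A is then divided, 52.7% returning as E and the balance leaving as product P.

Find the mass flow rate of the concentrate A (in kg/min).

97.19 kg/min

Overall NaOH balance (none leaves overhead): NaOH in fresh feed = NaOH in product, i.e. 416×0.081 = (1−0.527)·A·0.733.
A = 33.696/(0.733×0.473) = 97.188 kg/min.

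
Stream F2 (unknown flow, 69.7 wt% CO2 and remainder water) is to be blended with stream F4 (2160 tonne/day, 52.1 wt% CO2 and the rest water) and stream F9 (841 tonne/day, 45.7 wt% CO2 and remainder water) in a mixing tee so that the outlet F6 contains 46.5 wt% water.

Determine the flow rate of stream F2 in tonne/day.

591.6 tonne/day

Let F2 be the unknown flow. Total out = 3001 + F2.
water balance: 1491.3 + 0.303·F2 = 0.465·(3001 + F2)
(0.303 − 0.465)·F2 = 0.465×3001 − 1491.3 = -95.838
F2 = -95.838 / -0.162 = 591.59 tonne/day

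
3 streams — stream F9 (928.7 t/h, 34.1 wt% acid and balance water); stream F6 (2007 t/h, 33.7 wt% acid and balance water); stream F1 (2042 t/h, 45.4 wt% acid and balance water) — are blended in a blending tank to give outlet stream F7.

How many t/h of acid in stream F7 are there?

1920 t/h

acid out = acid in = 928.7×0.341 + 2007×0.337 + 2042×0.454 = 1920.1 t/h.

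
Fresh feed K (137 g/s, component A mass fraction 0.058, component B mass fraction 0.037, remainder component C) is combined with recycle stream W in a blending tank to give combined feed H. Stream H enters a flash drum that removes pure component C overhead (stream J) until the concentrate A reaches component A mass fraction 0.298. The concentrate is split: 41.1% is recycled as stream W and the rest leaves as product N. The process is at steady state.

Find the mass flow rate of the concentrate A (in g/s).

45.27 g/s

Overall component A balance (none leaves overhead): component A in fresh feed = component A in product, i.e. 137×0.058 = (1−0.411)·A·0.298.
A = 7.946/(0.298×0.589) = 45.271 g/s.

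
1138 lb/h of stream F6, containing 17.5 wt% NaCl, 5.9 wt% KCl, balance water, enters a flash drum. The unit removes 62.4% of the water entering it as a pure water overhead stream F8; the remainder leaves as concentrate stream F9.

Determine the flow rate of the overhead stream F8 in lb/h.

water entering = 1138×0.766 = 871.71 lb/h; overhead removed = 0.624×871.71 = 543.95 lb/h.

543.9 lb/h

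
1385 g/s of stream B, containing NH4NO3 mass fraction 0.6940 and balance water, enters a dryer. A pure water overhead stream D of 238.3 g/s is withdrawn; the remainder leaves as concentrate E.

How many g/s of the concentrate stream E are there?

Concentrate = 1385 − 238.3 = 1146.7 g/s.

1147 g/s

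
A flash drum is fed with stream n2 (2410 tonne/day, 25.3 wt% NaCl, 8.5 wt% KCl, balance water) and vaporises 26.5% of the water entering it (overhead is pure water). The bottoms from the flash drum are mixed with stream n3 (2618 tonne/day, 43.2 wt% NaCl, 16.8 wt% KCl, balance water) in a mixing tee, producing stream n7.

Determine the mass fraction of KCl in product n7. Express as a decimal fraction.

0.140

Vapour removed = 0.265×0.662×2410 = 422.79 tonne/day; concentrate = 1987.2 tonne/day.
KCl reaching the mixer = 204.85 (from concentrate) + 2618×0.168 = 644.67 tonne/day.
Product flow = 1987.2 + 2618 = 4605.2 tonne/day; KCl fraction = 0.140.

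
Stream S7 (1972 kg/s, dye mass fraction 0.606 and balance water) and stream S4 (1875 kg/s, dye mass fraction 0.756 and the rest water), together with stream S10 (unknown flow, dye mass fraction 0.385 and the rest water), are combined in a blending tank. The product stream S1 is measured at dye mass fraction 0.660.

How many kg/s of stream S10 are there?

267.3 kg/s

Let S10 be the unknown flow. Total out = 3847 + S10.
dye balance: 2612.5 + 0.385·S10 = 0.660·(3847 + S10)
(0.385 − 0.660)·S10 = 0.660×3847 − 2612.5 = -73.512
S10 = -73.512 / -0.275 = 267.32 kg/s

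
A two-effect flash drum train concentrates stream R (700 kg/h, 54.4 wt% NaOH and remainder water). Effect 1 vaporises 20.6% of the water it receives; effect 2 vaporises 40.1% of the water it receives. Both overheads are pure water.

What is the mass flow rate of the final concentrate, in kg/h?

532.6 kg/h

water in feed = 700×0.456 = 319.2 kg/h.
After stage 1: water left = (1−0.206)×319.2 = 253.44; stream total = 634.24 kg/h.
After stage 2: water left = (1−0.401)×253.44 = 151.81; final concentrate = 532.61 kg/h.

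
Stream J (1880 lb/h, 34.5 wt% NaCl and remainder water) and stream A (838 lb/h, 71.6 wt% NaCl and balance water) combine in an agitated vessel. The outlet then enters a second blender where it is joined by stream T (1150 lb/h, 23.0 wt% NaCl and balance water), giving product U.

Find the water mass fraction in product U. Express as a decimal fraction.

Overall, product flow = 3868 lb/h.
water in = 1880×0.655 + 838×0.284 + 1150×0.770 = 2354.9 lb/h.
water fraction in U = 0.609.

0.609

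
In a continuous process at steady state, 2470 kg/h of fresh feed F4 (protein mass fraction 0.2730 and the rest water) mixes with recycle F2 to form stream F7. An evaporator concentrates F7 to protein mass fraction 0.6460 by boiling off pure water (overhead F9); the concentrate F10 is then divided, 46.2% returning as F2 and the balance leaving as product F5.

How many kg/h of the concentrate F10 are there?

1940 kg/h

Overall protein balance (none leaves overhead): protein in fresh feed = protein in product, i.e. 2470×0.273 = (1−0.462)·F10·0.646.
F10 = 674.31/(0.646×0.538) = 1940.2 kg/h.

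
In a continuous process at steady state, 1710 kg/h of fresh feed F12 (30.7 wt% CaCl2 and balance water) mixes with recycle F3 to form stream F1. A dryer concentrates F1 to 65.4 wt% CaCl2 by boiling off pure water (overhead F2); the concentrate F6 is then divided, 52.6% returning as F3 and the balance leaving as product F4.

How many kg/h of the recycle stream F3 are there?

890.8 kg/h

Overall CaCl2 balance (none leaves overhead): CaCl2 in fresh feed = CaCl2 in product, i.e. 1710×0.307 = (1−0.526)·F6·0.654.
F6 = 524.97/(0.654×0.474) = 1693.5 kg/h.
Recycle F3 = 0.526×1693.5 = 890.77 kg/h.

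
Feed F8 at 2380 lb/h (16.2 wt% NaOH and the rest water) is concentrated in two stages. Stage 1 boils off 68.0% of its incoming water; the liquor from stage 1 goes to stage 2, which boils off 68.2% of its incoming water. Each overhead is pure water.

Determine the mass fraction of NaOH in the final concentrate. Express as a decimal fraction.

0.655

water in feed = 2380×0.838 = 1994.4 lb/h.
After stage 1: water left = (1−0.680)×1994.4 = 638.22; stream total = 1023.8 lb/h.
After stage 2: water left = (1−0.682)×638.22 = 202.95; final concentrate = 588.51 lb/h.
NaOH fraction = 385.56/588.51 = 0.655.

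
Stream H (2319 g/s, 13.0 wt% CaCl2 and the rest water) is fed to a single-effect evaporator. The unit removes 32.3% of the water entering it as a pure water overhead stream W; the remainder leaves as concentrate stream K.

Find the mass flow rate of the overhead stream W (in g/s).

651.7 g/s

water entering = 2319×0.870 = 2017.5 g/s; overhead removed = 0.323×2017.5 = 651.66 g/s.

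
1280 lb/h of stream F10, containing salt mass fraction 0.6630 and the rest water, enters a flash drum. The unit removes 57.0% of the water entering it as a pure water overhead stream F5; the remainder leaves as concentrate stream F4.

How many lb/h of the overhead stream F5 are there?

water entering = 1280×0.337 = 431.36 lb/h; overhead removed = 0.570×431.36 = 245.88 lb/h.

245.9 lb/h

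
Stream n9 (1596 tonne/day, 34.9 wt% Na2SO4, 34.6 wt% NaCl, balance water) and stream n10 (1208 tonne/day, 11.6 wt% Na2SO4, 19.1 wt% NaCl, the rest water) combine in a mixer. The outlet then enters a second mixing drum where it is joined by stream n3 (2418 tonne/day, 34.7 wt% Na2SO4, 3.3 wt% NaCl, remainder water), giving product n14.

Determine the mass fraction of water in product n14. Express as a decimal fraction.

Overall, product flow = 5222 tonne/day.
water in = 1596×0.305 + 1208×0.693 + 2418×0.620 = 2823.1 tonne/day.
water fraction in n14 = 0.541.

0.541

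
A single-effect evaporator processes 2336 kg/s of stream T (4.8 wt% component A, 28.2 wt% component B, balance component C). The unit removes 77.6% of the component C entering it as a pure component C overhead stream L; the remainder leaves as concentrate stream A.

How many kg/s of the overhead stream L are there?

1215 kg/s

component C entering = 2336×0.670 = 1565.1 kg/s; overhead removed = 0.776×1565.1 = 1214.5 kg/s.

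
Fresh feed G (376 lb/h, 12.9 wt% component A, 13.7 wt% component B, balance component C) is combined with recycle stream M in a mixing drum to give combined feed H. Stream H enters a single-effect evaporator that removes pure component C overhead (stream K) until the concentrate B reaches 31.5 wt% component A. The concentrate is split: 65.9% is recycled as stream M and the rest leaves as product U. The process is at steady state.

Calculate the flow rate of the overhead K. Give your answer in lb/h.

Overall component A balance (none leaves overhead): component A in fresh feed = component A in product, i.e. 376×0.129 = (1−0.659)·B·0.315.
B = 48.504/(0.315×0.341) = 451.56 lb/h.
Recycle M = 0.659×451.56 = 297.58 lb/h.
Combined feed H = 376 + 297.58 = 673.58 lb/h.
Overhead K = H − B = 673.58 − 451.56 = 222.02 lb/h.

222 lb/h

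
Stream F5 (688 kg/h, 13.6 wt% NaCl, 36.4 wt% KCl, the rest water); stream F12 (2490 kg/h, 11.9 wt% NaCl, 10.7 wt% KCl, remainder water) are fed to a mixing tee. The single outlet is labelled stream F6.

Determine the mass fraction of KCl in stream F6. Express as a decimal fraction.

0.163

Total flow out = 688 + 2490 = 3178 kg/h.
KCl in = 688×0.364 + 2490×0.107 = 516.86 kg/h.
KCl mass fraction in F6 = 516.86/3178 = 0.163.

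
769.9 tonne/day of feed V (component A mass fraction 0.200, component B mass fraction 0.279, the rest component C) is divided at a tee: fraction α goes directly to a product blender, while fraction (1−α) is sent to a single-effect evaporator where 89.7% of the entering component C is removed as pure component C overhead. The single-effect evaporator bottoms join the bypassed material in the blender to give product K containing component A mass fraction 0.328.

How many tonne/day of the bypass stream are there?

All 769.9×0.200 = 153.98 tonne/day of component A reaches K, so K = 153.98/0.328 = 469.45 tonne/day and vapour = 300.45 tonne/day.
The evaporator receives (1−α)·769.9 of feed at 0.521 component C and removes 0.897 of that component C:
0.897×0.521×(1−α)×769.9 = 300.45
(1−α) = 300.45/359.8 = 0.8350;  α = 0.1650.
Bypass flow = 0.1650×769.9 = 127 tonne/day.

127 tonne/day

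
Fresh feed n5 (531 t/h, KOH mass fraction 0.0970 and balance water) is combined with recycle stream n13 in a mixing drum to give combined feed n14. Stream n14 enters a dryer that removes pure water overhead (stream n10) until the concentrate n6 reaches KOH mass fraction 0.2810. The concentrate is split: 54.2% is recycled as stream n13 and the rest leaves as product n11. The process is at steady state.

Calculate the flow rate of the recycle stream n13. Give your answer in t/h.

216.9 t/h

Overall KOH balance (none leaves overhead): KOH in fresh feed = KOH in product, i.e. 531×0.097 = (1−0.542)·n6·0.281.
n6 = 51.507/(0.281×0.458) = 400.22 t/h.
Recycle n13 = 0.542×400.22 = 216.92 t/h.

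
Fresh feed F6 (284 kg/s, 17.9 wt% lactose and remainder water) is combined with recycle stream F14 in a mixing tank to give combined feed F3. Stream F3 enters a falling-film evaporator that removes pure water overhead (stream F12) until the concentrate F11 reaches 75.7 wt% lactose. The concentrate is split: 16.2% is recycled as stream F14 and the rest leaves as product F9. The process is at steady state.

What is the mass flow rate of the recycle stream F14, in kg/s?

12.98 kg/s

Overall lactose balance (none leaves overhead): lactose in fresh feed = lactose in product, i.e. 284×0.179 = (1−0.162)·F11·0.757.
F11 = 50.836/(0.757×0.838) = 80.137 kg/s.
Recycle F14 = 0.162×80.137 = 12.982 kg/s.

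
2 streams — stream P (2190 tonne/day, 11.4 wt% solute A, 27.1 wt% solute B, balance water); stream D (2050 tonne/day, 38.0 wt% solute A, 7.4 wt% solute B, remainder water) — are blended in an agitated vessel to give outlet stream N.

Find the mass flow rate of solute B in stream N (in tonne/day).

solute B out = solute B in = 2190×0.271 + 2050×0.074 = 745.19 tonne/day.

745.2 tonne/day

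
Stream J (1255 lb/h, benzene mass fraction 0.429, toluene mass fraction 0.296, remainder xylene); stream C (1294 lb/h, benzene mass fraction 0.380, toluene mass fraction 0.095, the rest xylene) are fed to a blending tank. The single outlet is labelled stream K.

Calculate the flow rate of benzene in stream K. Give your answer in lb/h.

benzene out = benzene in = 1255×0.429 + 1294×0.380 = 1030.1 lb/h.

1030 lb/h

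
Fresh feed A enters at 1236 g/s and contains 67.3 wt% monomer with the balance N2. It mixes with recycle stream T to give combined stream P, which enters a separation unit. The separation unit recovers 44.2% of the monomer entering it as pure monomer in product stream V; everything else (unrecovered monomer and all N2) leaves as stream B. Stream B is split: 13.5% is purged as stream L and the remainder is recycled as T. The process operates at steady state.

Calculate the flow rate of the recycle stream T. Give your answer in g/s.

N2 enters only via A and leaves only via the purge: 1236×0.327 = 0.135×(N2 in B), and the separation unit passes all N2, so N2 in P = N2 in B = 2993.9 g/s.
monomer in P: m_A = 1236×0.673 + (1−0.135)·(1−0.442)·m_A, so m_A = 831.83/0.5173 = 1607.9 g/s.
B = (1−0.442)×1607.9 + 2993.9 = 3891.1 g/s.
Recycle T = (1−0.135)×3891.1 = 3365.8 g/s.

3366 g/s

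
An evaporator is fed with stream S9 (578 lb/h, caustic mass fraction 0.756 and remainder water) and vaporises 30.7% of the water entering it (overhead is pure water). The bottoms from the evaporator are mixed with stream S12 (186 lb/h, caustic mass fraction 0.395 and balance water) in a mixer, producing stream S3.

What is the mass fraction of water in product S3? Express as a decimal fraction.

0.292

Vapour removed = 0.307×0.244×578 = 43.297 lb/h; concentrate = 534.7 lb/h.
water reaching the mixer = 97.735 (from concentrate) + 186×0.605 = 210.27 lb/h.
Product flow = 534.7 + 186 = 720.7 lb/h; water fraction = 0.292.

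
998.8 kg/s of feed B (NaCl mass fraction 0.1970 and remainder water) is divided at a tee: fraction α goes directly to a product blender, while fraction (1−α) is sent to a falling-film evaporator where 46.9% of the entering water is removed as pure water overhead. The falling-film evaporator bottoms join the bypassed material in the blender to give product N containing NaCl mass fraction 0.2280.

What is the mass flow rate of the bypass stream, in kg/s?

638.2 kg/s

All 998.8×0.197 = 196.76 kg/s of NaCl reaches N, so N = 196.76/0.228 = 863 kg/s and vapour = 135.8 kg/s.
The evaporator receives (1−α)·998.8 of feed at 0.803 water and removes 0.469 of that water:
0.469×0.803×(1−α)×998.8 = 135.8
(1−α) = 135.8/376.16 = 0.3610;  α = 0.6390.
Bypass flow = 0.6390×998.8 = 638.21 kg/s.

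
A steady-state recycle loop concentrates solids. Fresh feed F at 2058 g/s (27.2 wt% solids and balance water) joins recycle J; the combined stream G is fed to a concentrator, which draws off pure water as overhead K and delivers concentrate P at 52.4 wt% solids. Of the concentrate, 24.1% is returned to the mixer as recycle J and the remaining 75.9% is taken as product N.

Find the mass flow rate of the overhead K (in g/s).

Overall solids balance (none leaves overhead): solids in fresh feed = solids in product, i.e. 2058×0.272 = (1−0.241)·P·0.524.
P = 559.78/(0.524×0.759) = 1407.5 g/s.
Recycle J = 0.241×1407.5 = 339.2 g/s.
Combined feed G = 2058 + 339.2 = 2397.2 g/s.
Overhead K = G − P = 2397.2 − 1407.5 = 989.73 g/s.

989.7 g/s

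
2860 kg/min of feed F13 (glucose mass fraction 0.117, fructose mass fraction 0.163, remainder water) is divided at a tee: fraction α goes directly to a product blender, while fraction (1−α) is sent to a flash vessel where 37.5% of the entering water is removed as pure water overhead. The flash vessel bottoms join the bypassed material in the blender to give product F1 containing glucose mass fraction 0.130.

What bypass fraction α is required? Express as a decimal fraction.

0.630

All 2860×0.117 = 334.62 kg/min of glucose reaches F1, so F1 = 334.62/0.130 = 2574 kg/min and vapour = 286 kg/min.
The evaporator receives (1−α)·2860 of feed at 0.720 water and removes 0.375 of that water:
0.375×0.720×(1−α)×2860 = 286
(1−α) = 286/772.2 = 0.3704;  α = 0.6296.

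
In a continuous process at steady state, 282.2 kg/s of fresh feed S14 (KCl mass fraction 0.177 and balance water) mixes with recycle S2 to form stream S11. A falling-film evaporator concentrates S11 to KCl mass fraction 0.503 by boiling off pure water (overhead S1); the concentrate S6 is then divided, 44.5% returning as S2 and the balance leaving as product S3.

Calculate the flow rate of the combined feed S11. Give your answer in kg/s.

361.8 kg/s

Overall KCl balance (none leaves overhead): KCl in fresh feed = KCl in product, i.e. 282.2×0.177 = (1−0.445)·S6·0.503.
S6 = 49.949/(0.503×0.555) = 178.92 kg/s.
Recycle S2 = 0.445×178.92 = 79.621 kg/s.
Combined feed S11 = 282.2 + 79.621 = 361.82 kg/s.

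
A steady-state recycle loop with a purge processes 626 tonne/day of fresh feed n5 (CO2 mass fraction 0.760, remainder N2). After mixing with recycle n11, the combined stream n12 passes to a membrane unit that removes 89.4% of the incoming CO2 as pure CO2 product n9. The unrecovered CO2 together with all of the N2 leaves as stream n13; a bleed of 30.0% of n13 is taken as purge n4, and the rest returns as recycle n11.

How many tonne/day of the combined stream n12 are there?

N2 enters only via n5 and leaves only via the purge: 626×0.240 = 0.300×(N2 in n13), and the membrane unit passes all N2, so N2 in n12 = N2 in n13 = 500.8 tonne/day.
CO2 in n12: m_A = 626×0.760 + (1−0.300)·(1−0.894)·m_A, so m_A = 475.76/0.9258 = 513.89 tonne/day.
n12 = 513.89 + 500.8 = 1014.7 tonne/day.

1015 tonne/day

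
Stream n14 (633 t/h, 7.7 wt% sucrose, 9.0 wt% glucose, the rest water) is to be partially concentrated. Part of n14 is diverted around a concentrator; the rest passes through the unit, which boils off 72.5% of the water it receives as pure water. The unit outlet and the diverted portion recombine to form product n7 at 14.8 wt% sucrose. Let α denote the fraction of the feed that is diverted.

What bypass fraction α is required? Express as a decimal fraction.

0.206

All 633×0.077 = 48.741 t/h of sucrose reaches n7, so n7 = 48.741/0.148 = 329.33 t/h and vapour = 303.67 t/h.
The evaporator receives (1−α)·633 of feed at 0.833 water and removes 0.725 of that water:
0.725×0.833×(1−α)×633 = 303.67
(1−α) = 303.67/382.28 = 0.7944;  α = 0.2056.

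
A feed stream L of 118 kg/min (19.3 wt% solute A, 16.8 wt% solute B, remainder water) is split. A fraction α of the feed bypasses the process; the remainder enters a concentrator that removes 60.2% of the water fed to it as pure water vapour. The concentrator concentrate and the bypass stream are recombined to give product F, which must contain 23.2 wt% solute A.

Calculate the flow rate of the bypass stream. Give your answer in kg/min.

All 118×0.193 = 22.774 kg/min of solute A reaches F, so F = 22.774/0.232 = 98.164 kg/min and vapour = 19.836 kg/min.
The evaporator receives (1−α)·118 of feed at 0.639 water and removes 0.602 of that water:
0.602×0.639×(1−α)×118 = 19.836
(1−α) = 19.836/45.392 = 0.4370;  α = 0.5630.
Bypass flow = 0.5630×118 = 66.434 kg/min.

66.43 kg/min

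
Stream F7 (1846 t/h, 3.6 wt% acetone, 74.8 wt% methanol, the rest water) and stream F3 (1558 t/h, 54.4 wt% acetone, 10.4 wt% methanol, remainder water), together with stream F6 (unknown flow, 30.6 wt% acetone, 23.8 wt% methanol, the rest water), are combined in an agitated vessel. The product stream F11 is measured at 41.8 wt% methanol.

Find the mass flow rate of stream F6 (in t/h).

666.5 t/h

Let F6 be the unknown flow. Total out = 3404 + F6.
methanol balance: 1542.8 + 0.238·F6 = 0.418·(3404 + F6)
(0.238 − 0.418)·F6 = 0.418×3404 − 1542.8 = -119.97
F6 = -119.97 / -0.180 = 666.49 t/h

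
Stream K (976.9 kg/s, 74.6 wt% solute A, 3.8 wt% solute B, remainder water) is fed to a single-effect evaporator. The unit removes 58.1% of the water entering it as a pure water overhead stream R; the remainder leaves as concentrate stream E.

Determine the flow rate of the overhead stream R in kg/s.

122.6 kg/s

water entering = 976.9×0.216 = 211.01 kg/s; overhead removed = 0.581×211.01 = 122.6 kg/s.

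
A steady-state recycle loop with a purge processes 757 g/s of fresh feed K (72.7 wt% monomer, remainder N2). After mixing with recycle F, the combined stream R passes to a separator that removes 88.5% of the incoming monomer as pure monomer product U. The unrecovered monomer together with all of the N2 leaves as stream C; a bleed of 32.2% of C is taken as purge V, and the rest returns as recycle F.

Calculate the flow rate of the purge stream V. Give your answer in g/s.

228.8 g/s

N2 enters only via K and leaves only via the purge: 757×0.273 = 0.322×(N2 in C), and the separator passes all N2, so N2 in R = N2 in C = 641.8 g/s.
monomer in R: m_A = 757×0.727 + (1−0.322)·(1−0.885)·m_A, so m_A = 550.34/0.9220 = 596.88 g/s.
C = (1−0.885)×596.88 + 641.8 = 710.45 g/s.
Purge V = 0.322×710.45 = 228.76 g/s.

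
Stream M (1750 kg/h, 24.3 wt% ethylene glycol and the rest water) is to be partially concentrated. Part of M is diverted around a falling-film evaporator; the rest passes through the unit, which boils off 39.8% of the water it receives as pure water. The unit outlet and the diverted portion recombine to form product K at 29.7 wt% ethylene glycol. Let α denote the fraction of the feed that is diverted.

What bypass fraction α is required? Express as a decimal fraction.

All 1750×0.243 = 425.25 kg/h of ethylene glycol reaches K, so K = 425.25/0.297 = 1431.8 kg/h and vapour = 318.18 kg/h.
The evaporator receives (1−α)·1750 of feed at 0.757 water and removes 0.398 of that water:
0.398×0.757×(1−α)×1750 = 318.18
(1−α) = 318.18/527.25 = 0.6035;  α = 0.3965.

0.397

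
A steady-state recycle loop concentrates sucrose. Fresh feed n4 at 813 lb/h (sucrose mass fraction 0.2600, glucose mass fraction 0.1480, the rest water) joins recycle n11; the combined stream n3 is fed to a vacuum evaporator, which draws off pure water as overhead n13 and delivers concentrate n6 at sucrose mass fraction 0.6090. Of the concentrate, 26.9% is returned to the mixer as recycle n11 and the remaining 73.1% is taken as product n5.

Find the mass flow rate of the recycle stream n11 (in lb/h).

127.7 lb/h

Overall sucrose balance (none leaves overhead): sucrose in fresh feed = sucrose in product, i.e. 813×0.260 = (1−0.269)·n6·0.609.
n6 = 211.38/(0.609×0.731) = 474.82 lb/h.
Recycle n11 = 0.269×474.82 = 127.73 lb/h.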